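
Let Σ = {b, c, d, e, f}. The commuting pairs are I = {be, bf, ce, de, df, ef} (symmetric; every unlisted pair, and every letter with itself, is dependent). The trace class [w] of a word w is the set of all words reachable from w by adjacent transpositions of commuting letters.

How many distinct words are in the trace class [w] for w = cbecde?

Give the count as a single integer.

#0=c has no predecessor
#1=b depends on [0:c]
#2=e has no predecessor
#3=c depends on [1:b]
#4=d depends on [3:c]
#5=e depends on [2:e]
sources: [0:c, 2:e]
N(rest) = Σ N(rest − s) over sources s of rest; N(one piece) = 1:
  size 1 → [4]=1  [5]=1
  size 2 → [2,5]=1  [3,4]=1  [4,5]=2
  size 3 → [1,3,4]=1  [2,4,5]=3  [3,4,5]=3
  size 4 → [0,1,3,4]=1  [1,3,4,5]=4  [2,3,4,5]=6
  first=0(c) contributes 10
  first=2(e) contributes 5
|[w]| = 15

15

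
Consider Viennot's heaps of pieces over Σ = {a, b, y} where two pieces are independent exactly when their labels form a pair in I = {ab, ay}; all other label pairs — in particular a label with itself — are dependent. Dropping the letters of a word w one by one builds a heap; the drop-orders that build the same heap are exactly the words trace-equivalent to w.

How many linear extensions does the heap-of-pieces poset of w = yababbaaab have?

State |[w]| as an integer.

#0=y has no predecessor
#1=a has no predecessor
#2=b depends on [0:y]
#3=a depends on [1:a]
#4=b depends on [2:b]
#5=b depends on [4:b]
#6=a depends on [3:a]
#7=a depends on [6:a]
#8=a depends on [7:a]
#9=b depends on [5:b]
sources: [0:y, 1:a]
N(rest) = Σ N(rest − s) over sources s of rest; N(one piece) = 1:
  size 1 → [8]=1  [9]=1
  size 2 → [5,9]=1  [7,8]=1  [8,9]=2
  size 3 → [4,5,9]=1  [5,8,9]=3  [6,7,8]=1  [7,8,9]=3
  size 4 → [2,4,5,9]=1  [3,6,7,8]=1  [4,5,8,9]=4  [5,7,8,9]=6  [6,7,8,9]=4
  size 5 → [0,2,4,5,9]=1  [1,3,6,7,8]=1  [2,4,5,8,9]=5  [3,6,7,8,9]=5  [4,5,7,8,9]=10  [5,6,7,8,9]=10
  size 6 → [0,2,4,5,8,9]=6  [1,3,6,7,8,9]=6  [2,4,5,7,8,9]=15  [3,5,6,7,8,9]=15  [4,5,6,7,8,9]=20
  size 7 → [0,2,4,5,7,8,9]=21  [1,3,5,6,7,8,9]=21  [2,4,5,6,7,8,9]=35  [3,4,5,6,7,8,9]=35
  size 8 → [0,2,4,5,6,7,8,9]=56  [1,3,4,5,6,7,8,9]=56  [2,3,4,5,6,7,8,9]=70
  first=0(y) contributes 126
  first=1(a) contributes 126
|[w]| = 252

252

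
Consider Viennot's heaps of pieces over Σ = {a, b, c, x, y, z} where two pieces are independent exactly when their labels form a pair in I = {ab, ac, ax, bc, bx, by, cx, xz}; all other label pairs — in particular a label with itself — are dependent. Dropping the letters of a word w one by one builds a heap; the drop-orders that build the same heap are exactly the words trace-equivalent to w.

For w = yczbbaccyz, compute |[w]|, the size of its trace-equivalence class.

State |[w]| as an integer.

45

0(y) covers ∅
1(c) covers 0:y
2(z) covers 1:c
3(b) covers 2:z
4(b) covers 3:b
5(a) covers 2:z
6(c) covers 2:z
7(c) covers 6:c
8(y) covers 5:a, 7:c
9(z) covers 4:b, 8:y
floor of heap: 0:y
completions by unplaced set U, small U first (add the entries for U minus each lowest piece of U):
  |U|=1: {9}:1
  |U|=2: {4,9}:1  {8,9}:1
  |U|=3: {3,4,9}:1  {4,8,9}:2  {5,8,9}:1  {7,8,9}:1
  |U|=4: {3,4,8,9}:3  {4,5,8,9}:3  {4,7,8,9}:3  {5,7,8,9}:2  {6,7,8,9}:1
  |U|=5: {3,4,5,8,9}:6  {3,4,7,8,9}:6  {4,5,7,8,9}:8  {4,6,7,8,9}:4  {5,6,7,8,9}:3
  |U|=6: {3,4,5,7,8,9}:20  {3,4,6,7,8,9}:10  {4,5,6,7,8,9}:15
  |U|=7: {3,4,5,6,7,8,9}:45
  |U|=8: {2,3,4,5,6,7,8,9}:45
  start at 0(y): 45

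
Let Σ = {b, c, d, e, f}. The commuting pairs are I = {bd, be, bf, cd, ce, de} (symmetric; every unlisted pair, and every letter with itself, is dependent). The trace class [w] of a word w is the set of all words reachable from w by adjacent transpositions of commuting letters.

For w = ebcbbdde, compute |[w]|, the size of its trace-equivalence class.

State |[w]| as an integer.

piece 0:e — minimal
piece 1:b — minimal
piece 2:c rests on {1:b}
piece 3:b rests on {2:c}
piece 4:b rests on {3:b}
piece 5:d — minimal
piece 6:d rests on {5:d}
piece 7:e rests on {0:e}
minimal pieces: {0:e, 1:b, 5:d}
ways to finish when only these pieces remain (= sum over removing one remaining piece with nothing left below it):
  1 left: {4}→1  {6}→1  {7}→1
  2 left: {0,7}→1  {3,4}→1  {4,6}→2  {4,7}→2  {5,6}→1  {6,7}→2
  3 left: {0,4,7}→3  {0,6,7}→3  {2,3,4}→1  {3,4,6}→3  {3,4,7}→3  {4,5,6}→3  {4,6,7}→6  {5,6,7}→3
  4 left: {0,3,4,7}→6  {0,4,6,7}→12  {0,5,6,7}→6  {1,2,3,4}→1  {2,3,4,6}→4  {2,3,4,7}→4  {3,4,5,6}→6  {3,4,6,7}→12  {4,5,6,7}→12
  5 left: {0,2,3,4,7}→10  {0,3,4,6,7}→30  {0,4,5,6,7}→30  {1,2,3,4,6}→5  {1,2,3,4,7}→5  {2,3,4,5,6}→10  {2,3,4,6,7}→20  {3,4,5,6,7}→30
  6 left: {0,1,2,3,4,7}→15  {0,2,3,4,6,7}→60  {0,3,4,5,6,7}→90  {1,2,3,4,5,6}→15  {1,2,3,4,6,7}→30  {2,3,4,5,6,7}→60
  placing 0:e first → 105 extensions
  placing 1:b first → 210 extensions
  placing 5:d first → 105 extensions
total linear extensions = 420

420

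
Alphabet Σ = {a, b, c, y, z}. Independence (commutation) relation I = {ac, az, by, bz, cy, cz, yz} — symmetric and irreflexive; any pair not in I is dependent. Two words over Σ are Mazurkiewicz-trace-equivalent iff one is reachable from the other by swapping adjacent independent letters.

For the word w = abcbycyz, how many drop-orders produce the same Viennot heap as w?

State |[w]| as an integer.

0(a) covers ∅
1(b) covers 0:a
2(c) covers 1:b
3(b) covers 2:c
4(y) covers 0:a
5(c) covers 3:b
6(y) covers 4:y
7(z) covers ∅
floor of heap: 0:a, 7:z
completions by unplaced set U, small U first (add the entries for U minus each lowest piece of U):
  |U|=1: {5}:1  {6}:1  {7}:1
  |U|=2: {3,5}:1  {4,6}:1  {5,6}:2  {5,7}:2  {6,7}:2
  |U|=3: {2,3,5}:1  {3,5,6}:3  {3,5,7}:3  {4,5,6}:3  {4,6,7}:3  {5,6,7}:6
  |U|=4: {1,2,3,5}:1  {2,3,5,6}:4  {2,3,5,7}:4  {3,4,5,6}:6  {3,5,6,7}:12  {4,5,6,7}:12
  |U|=5: {1,2,3,5,6}:5  {1,2,3,5,7}:5  {2,3,4,5,6}:10  {2,3,5,6,7}:20  {3,4,5,6,7}:30
  |U|=6: {1,2,3,4,5,6}:15  {1,2,3,5,6,7}:30  {2,3,4,5,6,7}:60
  start at 0(a): 105
  start at 7(z): 15
sum over floor = 120

120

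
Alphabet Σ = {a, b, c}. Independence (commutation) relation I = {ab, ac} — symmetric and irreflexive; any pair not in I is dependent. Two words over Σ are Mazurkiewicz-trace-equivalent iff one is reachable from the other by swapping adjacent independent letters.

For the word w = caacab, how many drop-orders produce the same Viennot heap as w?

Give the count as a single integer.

0(c) covers ∅
1(a) covers ∅
2(a) covers 1:a
3(c) covers 0:c
4(a) covers 2:a
5(b) covers 3:c
floor of heap: 0:c, 1:a
completions by unplaced set U, small U first (add the entries for U minus each lowest piece of U):
  |U|=1: {4}:1  {5}:1
  |U|=2: {2,4}:1  {3,5}:1  {4,5}:2
  |U|=3: {0,3,5}:1  {1,2,4}:1  {2,4,5}:3  {3,4,5}:3
  |U|=4: {0,3,4,5}:4  {1,2,4,5}:4  {2,3,4,5}:6
  start at 0(c): 10
  start at 1(a): 10
sum over floor = 20

20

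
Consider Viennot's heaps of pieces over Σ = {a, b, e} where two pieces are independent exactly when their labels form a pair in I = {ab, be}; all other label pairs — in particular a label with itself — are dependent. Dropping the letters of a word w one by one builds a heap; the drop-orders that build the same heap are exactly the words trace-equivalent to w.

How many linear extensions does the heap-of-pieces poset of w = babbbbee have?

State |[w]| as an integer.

#0=b has no predecessor
#1=a has no predecessor
#2=b depends on [0:b]
#3=b depends on [2:b]
#4=b depends on [3:b]
#5=b depends on [4:b]
#6=e depends on [1:a]
#7=e depends on [6:e]
sources: [0:b, 1:a]
N(rest) = Σ N(rest − s) over sources s of rest; N(one piece) = 1:
  size 1 → [5]=1  [7]=1
  size 2 → [4,5]=1  [5,7]=2  [6,7]=1
  size 3 → [1,6,7]=1  [3,4,5]=1  [4,5,7]=3  [5,6,7]=3
  size 4 → [1,5,6,7]=4  [2,3,4,5]=1  [3,4,5,7]=4  [4,5,6,7]=6
  size 5 → [0,2,3,4,5]=1  [1,4,5,6,7]=10  [2,3,4,5,7]=5  [3,4,5,6,7]=10
  size 6 → [0,2,3,4,5,7]=6  [1,3,4,5,6,7]=20  [2,3,4,5,6,7]=15
  first=0(b) contributes 35
  first=1(a) contributes 21
|[w]| = 56

56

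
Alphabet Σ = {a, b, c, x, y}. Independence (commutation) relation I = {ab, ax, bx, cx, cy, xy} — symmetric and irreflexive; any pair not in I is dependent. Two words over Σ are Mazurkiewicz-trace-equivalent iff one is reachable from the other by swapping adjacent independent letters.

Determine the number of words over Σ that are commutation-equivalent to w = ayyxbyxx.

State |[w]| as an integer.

56

#0=a has no predecessor
#1=y depends on [0:a]
#2=y depends on [1:y]
#3=x has no predecessor
#4=b depends on [2:y]
#5=y depends on [4:b]
#6=x depends on [3:x]
#7=x depends on [6:x]
sources: [0:a, 3:x]
N(rest) = Σ N(rest − s) over sources s of rest; N(one piece) = 1:
  size 1 → [5]=1  [7]=1
  size 2 → [4,5]=1  [5,7]=2  [6,7]=1
  size 3 → [2,4,5]=1  [3,6,7]=1  [4,5,7]=3  [5,6,7]=3
  size 4 → [1,2,4,5]=1  [2,4,5,7]=4  [3,5,6,7]=4  [4,5,6,7]=6
  size 5 → [0,1,2,4,5]=1  [1,2,4,5,7]=5  [2,4,5,6,7]=10  [3,4,5,6,7]=10
  size 6 → [0,1,2,4,5,7]=6  [1,2,4,5,6,7]=15  [2,3,4,5,6,7]=20
  first=0(a) contributes 35
  first=3(x) contributes 21
|[w]| = 56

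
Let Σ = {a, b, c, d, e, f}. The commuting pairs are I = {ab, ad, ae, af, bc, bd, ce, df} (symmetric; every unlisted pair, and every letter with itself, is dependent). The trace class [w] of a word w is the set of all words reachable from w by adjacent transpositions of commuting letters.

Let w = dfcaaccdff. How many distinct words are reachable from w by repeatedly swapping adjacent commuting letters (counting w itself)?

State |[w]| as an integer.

piece 0:d — minimal
piece 1:f — minimal
piece 2:c rests on {0:d, 1:f}
piece 3:a rests on {2:c}
piece 4:a rests on {3:a}
piece 5:c rests on {4:a}
piece 6:c rests on {5:c}
piece 7:d rests on {6:c}
piece 8:f rests on {6:c}
piece 9:f rests on {8:f}
minimal pieces: {0:d, 1:f}
ways to finish when only these pieces remain (= sum over removing one remaining piece with nothing left below it):
  1 left: {7}→1  {9}→1
  2 left: {7,9}→2  {8,9}→1
  3 left: {7,8,9}→3
  4 left: {6,7,8,9}→3
  5 left: {5,6,7,8,9}→3
  6 left: {4,5,6,7,8,9}→3
  7 left: {3,4,5,6,7,8,9}→3
  8 left: {2,3,4,5,6,7,8,9}→3
  placing 0:d first → 3 extensions
  placing 1:f first → 3 extensions
total linear extensions = 6

6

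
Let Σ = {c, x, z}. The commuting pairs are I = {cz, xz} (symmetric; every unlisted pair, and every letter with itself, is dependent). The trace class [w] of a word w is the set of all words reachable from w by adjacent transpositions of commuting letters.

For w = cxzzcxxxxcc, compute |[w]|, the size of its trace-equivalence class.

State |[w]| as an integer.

55

#0=c has no predecessor
#1=x depends on [0:c]
#2=z has no predecessor
#3=z depends on [2:z]
#4=c depends on [1:x]
#5=x depends on [4:c]
#6=x depends on [5:x]
#7=x depends on [6:x]
#8=x depends on [7:x]
#9=c depends on [8:x]
#10=c depends on [9:c]
sources: [0:c, 2:z]
N(rest) = Σ N(rest − s) over sources s of rest; N(one piece) = 1:
  size 1 → [3]=1  [10]=1
  size 2 → [2,3]=1  [3,10]=2  [9,10]=1
  size 3 → [2,3,10]=3  [3,9,10]=3  [8,9,10]=1
  size 4 → [2,3,9,10]=6  [3,8,9,10]=4  [7,8,9,10]=1
  size 5 → [2,3,8,9,10]=10  [3,7,8,9,10]=5  [6,7,8,9,10]=1
  size 6 → [2,3,7,8,9,10]=15  [3,6,7,8,9,10]=6  [5,6,7,8,9,10]=1
  size 7 → [2,3,6,7,8,9,10]=21  [3,5,6,7,8,9,10]=7  [4,5,6,7,8,9,10]=1
  size 8 → [1,4,5,6,7,8,9,10]=1  [2,3,5,6,7,8,9,10]=28  [3,4,5,6,7,8,9,10]=8
  size 9 → [0,1,4,5,6,7,8,9,10]=1  [1,3,4,5,6,7,8,9,10]=9  [2,3,4,5,6,7,8,9,10]=36
  first=0(c) contributes 45
  first=2(z) contributes 10
|[w]| = 55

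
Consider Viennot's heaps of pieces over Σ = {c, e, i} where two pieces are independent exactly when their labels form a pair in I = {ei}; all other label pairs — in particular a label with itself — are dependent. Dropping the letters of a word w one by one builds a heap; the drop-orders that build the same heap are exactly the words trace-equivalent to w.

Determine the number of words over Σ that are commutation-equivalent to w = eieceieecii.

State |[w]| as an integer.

12

#0=e has no predecessor
#1=i has no predecessor
#2=e depends on [0:e]
#3=c depends on [1:i, 2:e]
#4=e depends on [3:c]
#5=i depends on [3:c]
#6=e depends on [4:e]
#7=e depends on [6:e]
#8=c depends on [5:i, 7:e]
#9=i depends on [8:c]
#10=i depends on [9:i]
sources: [0:e, 1:i]
N(rest) = Σ N(rest − s) over sources s of rest; N(one piece) = 1:
  size 1 → [10]=1
  size 2 → [9,10]=1
  size 3 → [8,9,10]=1
  size 4 → [5,8,9,10]=1  [7,8,9,10]=1
  size 5 → [5,7,8,9,10]=2  [6,7,8,9,10]=1
  size 6 → [4,6,7,8,9,10]=1  [5,6,7,8,9,10]=3
  size 7 → [4,5,6,7,8,9,10]=4
  size 8 → [3,4,5,6,7,8,9,10]=4
  size 9 → [1,3,4,5,6,7,8,9,10]=4  [2,3,4,5,6,7,8,9,10]=4
  first=0(e) contributes 8
  first=1(i) contributes 4
|[w]| = 12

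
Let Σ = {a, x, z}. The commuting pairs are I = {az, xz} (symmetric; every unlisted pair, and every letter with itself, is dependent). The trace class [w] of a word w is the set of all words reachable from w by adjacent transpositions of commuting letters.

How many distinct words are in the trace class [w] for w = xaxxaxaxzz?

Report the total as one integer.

45

0(x) covers ∅
1(a) covers 0:x
2(x) covers 1:a
3(x) covers 2:x
4(a) covers 3:x
5(x) covers 4:a
6(a) covers 5:x
7(x) covers 6:a
8(z) covers ∅
9(z) covers 8:z
floor of heap: 0:x, 8:z
completions by unplaced set U, small U first (add the entries for U minus each lowest piece of U):
  |U|=1: {7}:1  {9}:1
  |U|=2: {6,7}:1  {7,9}:2  {8,9}:1
  |U|=3: {5,6,7}:1  {6,7,9}:3  {7,8,9}:3
  |U|=4: {4,5,6,7}:1  {5,6,7,9}:4  {6,7,8,9}:6
  |U|=5: {3,4,5,6,7}:1  {4,5,6,7,9}:5  {5,6,7,8,9}:10
  |U|=6: {2,3,4,5,6,7}:1  {3,4,5,6,7,9}:6  {4,5,6,7,8,9}:15
  |U|=7: {1,2,3,4,5,6,7}:1  {2,3,4,5,6,7,9}:7  {3,4,5,6,7,8,9}:21
  |U|=8: {0,1,2,3,4,5,6,7}:1  {1,2,3,4,5,6,7,9}:8  {2,3,4,5,6,7,8,9}:28
  start at 0(x): 36
  start at 8(z): 9
sum over floor = 45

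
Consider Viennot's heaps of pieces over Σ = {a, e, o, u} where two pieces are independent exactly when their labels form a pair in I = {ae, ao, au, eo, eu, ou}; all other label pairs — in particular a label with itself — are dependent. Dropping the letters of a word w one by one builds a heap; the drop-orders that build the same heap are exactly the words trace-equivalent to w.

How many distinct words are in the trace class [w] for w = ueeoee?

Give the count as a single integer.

30

0(u) covers ∅
1(e) covers ∅
2(e) covers 1:e
3(o) covers ∅
4(e) covers 2:e
5(e) covers 4:e
floor of heap: 0:u, 1:e, 3:o
completions by unplaced set U, small U first (add the entries for U minus each lowest piece of U):
  |U|=1: {0}:1  {3}:1  {5}:1
  |U|=2: {0,3}:2  {0,5}:2  {3,5}:2  {4,5}:1
  |U|=3: {0,3,5}:6  {0,4,5}:3  {2,4,5}:1  {3,4,5}:3
  |U|=4: {0,2,4,5}:4  {0,3,4,5}:12  {1,2,4,5}:1  {2,3,4,5}:4
  start at 0(u): 5
  start at 1(e): 20
  start at 3(o): 5
sum over floor = 30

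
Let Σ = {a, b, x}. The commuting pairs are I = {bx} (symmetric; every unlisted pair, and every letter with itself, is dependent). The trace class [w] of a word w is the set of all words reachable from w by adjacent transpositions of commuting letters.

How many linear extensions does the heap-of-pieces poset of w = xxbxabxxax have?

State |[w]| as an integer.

12

drop 0:x onto floor
drop 1:x onto {0:x}
drop 2:b onto floor
drop 3:x onto {1:x}
drop 4:a onto {2:b, 3:x}
drop 5:b onto {4:a}
drop 6:x onto {4:a}
drop 7:x onto {6:x}
drop 8:a onto {5:b, 7:x}
drop 9:x onto {8:a}
ground layer = {0:x, 2:b}
drop-orders for the pieces not yet dropped (sum over which currently-grounded one goes next):
  1 to go: {9} 1
  2 to go: {8,9} 1
  3 to go: {5,8,9} 1  {7,8,9} 1
  4 to go: {5,7,8,9} 2  {6,7,8,9} 1
  5 to go: {5,6,7,8,9} 3
  6 to go: {4,5,6,7,8,9} 3
  7 to go: {2,4,5,6,7,8,9} 3  {3,4,5,6,7,8,9} 3
  8 to go: {1,3,4,5,6,7,8,9} 3  {2,3,4,5,6,7,8,9} 6
  if 0:x drops first: 9 orders
  if 2:b drops first: 3 orders
heap linearizations: 12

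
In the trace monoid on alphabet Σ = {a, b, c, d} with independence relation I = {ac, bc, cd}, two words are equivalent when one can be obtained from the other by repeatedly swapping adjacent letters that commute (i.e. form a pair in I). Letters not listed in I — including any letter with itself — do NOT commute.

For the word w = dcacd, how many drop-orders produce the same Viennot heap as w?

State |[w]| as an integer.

10

#0=d has no predecessor
#1=c has no predecessor
#2=a depends on [0:d]
#3=c depends on [1:c]
#4=d depends on [2:a]
sources: [0:d, 1:c]
N(rest) = Σ N(rest − s) over sources s of rest; N(one piece) = 1:
  size 1 → [3]=1  [4]=1
  size 2 → [1,3]=1  [2,4]=1  [3,4]=2
  size 3 → [0,2,4]=1  [1,3,4]=3  [2,3,4]=3
  first=0(d) contributes 6
  first=1(c) contributes 4
|[w]| = 10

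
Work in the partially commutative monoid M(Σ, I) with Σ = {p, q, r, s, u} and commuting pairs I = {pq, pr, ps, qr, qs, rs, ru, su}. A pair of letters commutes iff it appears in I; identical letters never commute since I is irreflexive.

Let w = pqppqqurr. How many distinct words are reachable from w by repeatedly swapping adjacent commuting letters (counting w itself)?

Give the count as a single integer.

0(p) covers ∅
1(q) covers ∅
2(p) covers 0:p
3(p) covers 2:p
4(q) covers 1:q
5(q) covers 4:q
6(u) covers 3:p, 5:q
7(r) covers ∅
8(r) covers 7:r
floor of heap: 0:p, 1:q, 7:r
completions by unplaced set U, small U first (add the entries for U minus each lowest piece of U):
  |U|=1: {6}:1  {8}:1
  |U|=2: {3,6}:1  {5,6}:1  {6,8}:2  {7,8}:1
  |U|=3: {2,3,6}:1  {3,5,6}:2  {3,6,8}:3  {4,5,6}:1  {5,6,8}:3  {6,7,8}:3
  |U|=4: {0,2,3,6}:1  {1,4,5,6}:1  {2,3,5,6}:3  {2,3,6,8}:4  {3,4,5,6}:3  {3,5,6,8}:8  {3,6,7,8}:6  {4,5,6,8}:4  {5,6,7,8}:6
  |U|=5: {0,2,3,5,6}:4  {0,2,3,6,8}:5  {1,3,4,5,6}:4  {1,4,5,6,8}:5  {2,3,4,5,6}:6  {2,3,5,6,8}:15  {2,3,6,7,8}:10  {3,4,5,6,8}:15  {3,5,6,7,8}:20  {4,5,6,7,8}:10
  |U|=6: {0,2,3,4,5,6}:10  {0,2,3,5,6,8}:24  {0,2,3,6,7,8}:15  {1,2,3,4,5,6}:10  {1,3,4,5,6,8}:24  {1,4,5,6,7,8}:15  {2,3,4,5,6,8}:36  {2,3,5,6,7,8}:45  {3,4,5,6,7,8}:45
  |U|=7: {0,1,2,3,4,5,6}:20  {0,2,3,4,5,6,8}:70  {0,2,3,5,6,7,8}:84  {1,2,3,4,5,6,8}:70  {1,3,4,5,6,7,8}:84  {2,3,4,5,6,7,8}:126
  start at 0(p): 280
  start at 1(q): 280
  start at 7(r): 160
sum over floor = 720

720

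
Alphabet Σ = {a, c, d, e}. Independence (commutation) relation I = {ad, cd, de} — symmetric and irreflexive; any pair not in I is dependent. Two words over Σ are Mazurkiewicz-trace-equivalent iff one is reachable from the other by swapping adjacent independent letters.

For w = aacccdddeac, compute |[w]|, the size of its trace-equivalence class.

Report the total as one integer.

165

0(a) covers ∅
1(a) covers 0:a
2(c) covers 1:a
3(c) covers 2:c
4(c) covers 3:c
5(d) covers ∅
6(d) covers 5:d
7(d) covers 6:d
8(e) covers 4:c
9(a) covers 8:e
10(c) covers 9:a
floor of heap: 0:a, 5:d
completions by unplaced set U, small U first (add the entries for U minus each lowest piece of U):
  |U|=1: {7}:1  {10}:1
  |U|=2: {6,7}:1  {7,10}:2  {9,10}:1
  |U|=3: {5,6,7}:1  {6,7,10}:3  {7,9,10}:3  {8,9,10}:1
  |U|=4: {4,8,9,10}:1  {5,6,7,10}:4  {6,7,9,10}:6  {7,8,9,10}:4
  |U|=5: {3,4,8,9,10}:1  {4,7,8,9,10}:5  {5,6,7,9,10}:10  {6,7,8,9,10}:10
  |U|=6: {2,3,4,8,9,10}:1  {3,4,7,8,9,10}:6  {4,6,7,8,9,10}:15  {5,6,7,8,9,10}:20
  |U|=7: {1,2,3,4,8,9,10}:1  {2,3,4,7,8,9,10}:7  {3,4,6,7,8,9,10}:21  {4,5,6,7,8,9,10}:35
  |U|=8: {0,1,2,3,4,8,9,10}:1  {1,2,3,4,7,8,9,10}:8  {2,3,4,6,7,8,9,10}:28  {3,4,5,6,7,8,9,10}:56
  |U|=9: {0,1,2,3,4,7,8,9,10}:9  {1,2,3,4,6,7,8,9,10}:36  {2,3,4,5,6,7,8,9,10}:84
  start at 0(a): 120
  start at 5(d): 45
sum over floor = 165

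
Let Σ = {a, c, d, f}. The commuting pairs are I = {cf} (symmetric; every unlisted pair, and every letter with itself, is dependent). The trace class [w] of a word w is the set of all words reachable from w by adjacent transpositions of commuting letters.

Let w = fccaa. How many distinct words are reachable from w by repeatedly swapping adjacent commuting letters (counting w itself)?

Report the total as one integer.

3

piece 0:f — minimal
piece 1:c — minimal
piece 2:c rests on {1:c}
piece 3:a rests on {0:f, 2:c}
piece 4:a rests on {3:a}
minimal pieces: {0:f, 1:c}
ways to finish when only these pieces remain (= sum over removing one remaining piece with nothing left below it):
  1 left: {4}→1
  2 left: {3,4}→1
  3 left: {0,3,4}→1  {2,3,4}→1
  placing 0:f first → 1 extensions
  placing 1:c first → 2 extensions
total linear extensions = 3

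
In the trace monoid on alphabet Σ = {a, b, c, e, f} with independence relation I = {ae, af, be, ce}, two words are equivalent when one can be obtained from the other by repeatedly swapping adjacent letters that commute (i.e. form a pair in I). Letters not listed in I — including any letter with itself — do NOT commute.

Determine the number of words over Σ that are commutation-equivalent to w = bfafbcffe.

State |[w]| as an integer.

0(b) covers ∅
1(f) covers 0:b
2(a) covers 0:b
3(f) covers 1:f
4(b) covers 2:a, 3:f
5(c) covers 4:b
6(f) covers 5:c
7(f) covers 6:f
8(e) covers 7:f
floor of heap: 0:b
completions by unplaced set U, small U first (add the entries for U minus each lowest piece of U):
  |U|=1: {8}:1
  |U|=2: {7,8}:1
  |U|=3: {6,7,8}:1
  |U|=4: {5,6,7,8}:1
  |U|=5: {4,5,6,7,8}:1
  |U|=6: {2,4,5,6,7,8}:1  {3,4,5,6,7,8}:1
  |U|=7: {1,3,4,5,6,7,8}:1  {2,3,4,5,6,7,8}:2
  start at 0(b): 3

3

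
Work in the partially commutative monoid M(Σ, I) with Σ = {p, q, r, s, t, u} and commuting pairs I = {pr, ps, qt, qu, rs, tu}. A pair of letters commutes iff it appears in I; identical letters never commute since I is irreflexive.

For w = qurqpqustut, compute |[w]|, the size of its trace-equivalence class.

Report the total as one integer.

12

0(q) covers ∅
1(u) covers ∅
2(r) covers 0:q, 1:u
3(q) covers 2:r
4(p) covers 3:q
5(q) covers 4:p
6(u) covers 4:p
7(s) covers 5:q, 6:u
8(t) covers 7:s
9(u) covers 7:s
10(t) covers 8:t
floor of heap: 0:q, 1:u
completions by unplaced set U, small U first (add the entries for U minus each lowest piece of U):
  |U|=1: {9}:1  {10}:1
  |U|=2: {8,10}:1  {9,10}:2
  |U|=3: {8,9,10}:3
  |U|=4: {7,8,9,10}:3
  |U|=5: {5,7,8,9,10}:3  {6,7,8,9,10}:3
  |U|=6: {5,6,7,8,9,10}:6
  |U|=7: {4,5,6,7,8,9,10}:6
  |U|=8: {3,4,5,6,7,8,9,10}:6
  |U|=9: {2,3,4,5,6,7,8,9,10}:6
  start at 0(q): 6
  start at 1(u): 6
sum over floor = 12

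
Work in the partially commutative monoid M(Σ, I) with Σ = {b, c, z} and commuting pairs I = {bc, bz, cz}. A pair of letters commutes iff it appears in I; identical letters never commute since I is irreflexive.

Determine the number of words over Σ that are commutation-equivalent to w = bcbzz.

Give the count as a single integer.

30

piece 0:b — minimal
piece 1:c — minimal
piece 2:b rests on {0:b}
piece 3:z — minimal
piece 4:z rests on {3:z}
minimal pieces: {0:b, 1:c, 3:z}
ways to finish when only these pieces remain (= sum over removing one remaining piece with nothing left below it):
  1 left: {1}→1  {2}→1  {4}→1
  2 left: {0,2}→1  {1,2}→2  {1,4}→2  {2,4}→2  {3,4}→1
  3 left: {0,1,2}→3  {0,2,4}→3  {1,2,4}→6  {1,3,4}→3  {2,3,4}→3
  placing 0:b first → 12 extensions
  placing 1:c first → 6 extensions
  placing 3:z first → 12 extensions
total linear extensions = 30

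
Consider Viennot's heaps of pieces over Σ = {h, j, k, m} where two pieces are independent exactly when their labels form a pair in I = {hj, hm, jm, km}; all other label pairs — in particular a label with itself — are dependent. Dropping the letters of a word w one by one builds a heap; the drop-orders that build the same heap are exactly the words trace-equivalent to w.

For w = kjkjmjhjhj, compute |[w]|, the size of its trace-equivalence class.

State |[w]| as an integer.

150

piece 0:k — minimal
piece 1:j rests on {0:k}
piece 2:k rests on {1:j}
piece 3:j rests on {2:k}
piece 4:m — minimal
piece 5:j rests on {3:j}
piece 6:h rests on {2:k}
piece 7:j rests on {5:j}
piece 8:h rests on {6:h}
piece 9:j rests on {7:j}
minimal pieces: {0:k, 4:m}
ways to finish when only these pieces remain (= sum over removing one remaining piece with nothing left below it):
  1 left: {4}→1  {8}→1  {9}→1
  2 left: {4,8}→2  {4,9}→2  {6,8}→1  {7,9}→1  {8,9}→2
  3 left: {4,6,8}→3  {4,7,9}→3  {4,8,9}→6  {5,7,9}→1  {6,8,9}→3  {7,8,9}→3
  4 left: {3,5,7,9}→1  {4,5,7,9}→4  {4,6,8,9}→12  {4,7,8,9}→12  {5,7,8,9}→4  {6,7,8,9}→6
  5 left: {3,4,5,7,9}→5  {3,5,7,8,9}→5  {4,5,7,8,9}→20  {4,6,7,8,9}→30  {5,6,7,8,9}→10
  6 left: {3,4,5,7,8,9}→30  {3,5,6,7,8,9}→15  {4,5,6,7,8,9}→60
  7 left: {2,3,5,6,7,8,9}→15  {3,4,5,6,7,8,9}→105
  8 left: {1,2,3,5,6,7,8,9}→15  {2,3,4,5,6,7,8,9}→120
  placing 0:k first → 135 extensions
  placing 4:m first → 15 extensions
total linear extensions = 150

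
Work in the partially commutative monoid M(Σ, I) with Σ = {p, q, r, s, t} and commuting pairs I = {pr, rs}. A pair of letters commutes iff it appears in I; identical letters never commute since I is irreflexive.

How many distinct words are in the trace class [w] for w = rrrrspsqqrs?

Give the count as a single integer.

0(r) covers ∅
1(r) covers 0:r
2(r) covers 1:r
3(r) covers 2:r
4(s) covers ∅
5(p) covers 4:s
6(s) covers 5:p
7(q) covers 3:r, 6:s
8(q) covers 7:q
9(r) covers 8:q
10(s) covers 8:q
floor of heap: 0:r, 4:s
completions by unplaced set U, small U first (add the entries for U minus each lowest piece of U):
  |U|=1: {9}:1  {10}:1
  |U|=2: {9,10}:2
  |U|=3: {8,9,10}:2
  |U|=4: {7,8,9,10}:2
  |U|=5: {3,7,8,9,10}:2  {6,7,8,9,10}:2
  |U|=6: {2,3,7,8,9,10}:2  {3,6,7,8,9,10}:4  {5,6,7,8,9,10}:2
  |U|=7: {1,2,3,7,8,9,10}:2  {2,3,6,7,8,9,10}:6  {3,5,6,7,8,9,10}:6  {4,5,6,7,8,9,10}:2
  |U|=8: {0,1,2,3,7,8,9,10}:2  {1,2,3,6,7,8,9,10}:8  {2,3,5,6,7,8,9,10}:12  {3,4,5,6,7,8,9,10}:8
  |U|=9: {0,1,2,3,6,7,8,9,10}:10  {1,2,3,5,6,7,8,9,10}:20  {2,3,4,5,6,7,8,9,10}:20
  start at 0(r): 40
  start at 4(s): 30
sum over floor = 70

70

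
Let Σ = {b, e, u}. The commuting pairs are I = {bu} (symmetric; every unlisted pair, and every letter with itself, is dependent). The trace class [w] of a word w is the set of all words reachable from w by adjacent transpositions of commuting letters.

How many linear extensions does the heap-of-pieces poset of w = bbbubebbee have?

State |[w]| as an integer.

5

0(b) covers ∅
1(b) covers 0:b
2(b) covers 1:b
3(u) covers ∅
4(b) covers 2:b
5(e) covers 3:u, 4:b
6(b) covers 5:e
7(b) covers 6:b
8(e) covers 7:b
9(e) covers 8:e
floor of heap: 0:b, 3:u
completions by unplaced set U, small U first (add the entries for U minus each lowest piece of U):
  |U|=1: {9}:1
  |U|=2: {8,9}:1
  |U|=3: {7,8,9}:1
  |U|=4: {6,7,8,9}:1
  |U|=5: {5,6,7,8,9}:1
  |U|=6: {3,5,6,7,8,9}:1  {4,5,6,7,8,9}:1
  |U|=7: {2,4,5,6,7,8,9}:1  {3,4,5,6,7,8,9}:2
  |U|=8: {1,2,4,5,6,7,8,9}:1  {2,3,4,5,6,7,8,9}:3
  start at 0(b): 4
  start at 3(u): 1
sum over floor = 5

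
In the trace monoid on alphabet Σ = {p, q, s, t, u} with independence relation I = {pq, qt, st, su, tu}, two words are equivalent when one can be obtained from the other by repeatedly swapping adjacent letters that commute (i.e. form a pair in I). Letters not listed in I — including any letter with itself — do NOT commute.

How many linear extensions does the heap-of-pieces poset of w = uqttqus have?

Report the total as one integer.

drop 0:u onto floor
drop 1:q onto {0:u}
drop 2:t onto floor
drop 3:t onto {2:t}
drop 4:q onto {1:q}
drop 5:u onto {4:q}
drop 6:s onto {4:q}
ground layer = {0:u, 2:t}
drop-orders for the pieces not yet dropped (sum over which currently-grounded one goes next):
  1 to go: {3} 1  {5} 1  {6} 1
  2 to go: {2,3} 1  {3,5} 2  {3,6} 2  {5,6} 2
  3 to go: {2,3,5} 3  {2,3,6} 3  {3,5,6} 6  {4,5,6} 2
  4 to go: {1,4,5,6} 2  {2,3,5,6} 12  {3,4,5,6} 8
  5 to go: {0,1,4,5,6} 2  {1,3,4,5,6} 10  {2,3,4,5,6} 20
  if 0:u drops first: 30 orders
  if 2:t drops first: 12 orders
heap linearizations: 42

42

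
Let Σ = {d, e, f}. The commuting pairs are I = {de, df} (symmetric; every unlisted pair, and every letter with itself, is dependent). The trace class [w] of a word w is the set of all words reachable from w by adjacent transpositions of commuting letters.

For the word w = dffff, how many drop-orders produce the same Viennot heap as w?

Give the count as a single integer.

5

#0=d has no predecessor
#1=f has no predecessor
#2=f depends on [1:f]
#3=f depends on [2:f]
#4=f depends on [3:f]
sources: [0:d, 1:f]
N(rest) = Σ N(rest − s) over sources s of rest; N(one piece) = 1:
  size 1 → [0]=1  [4]=1
  size 2 → [0,4]=2  [3,4]=1
  size 3 → [0,3,4]=3  [2,3,4]=1
  first=0(d) contributes 1
  first=1(f) contributes 4
|[w]| = 5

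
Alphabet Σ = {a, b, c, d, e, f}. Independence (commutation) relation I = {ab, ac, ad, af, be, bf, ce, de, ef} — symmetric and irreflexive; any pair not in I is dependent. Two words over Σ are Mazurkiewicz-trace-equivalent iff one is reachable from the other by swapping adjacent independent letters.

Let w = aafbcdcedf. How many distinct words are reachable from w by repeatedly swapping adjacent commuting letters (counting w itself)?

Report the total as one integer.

#0=a has no predecessor
#1=a depends on [0:a]
#2=f has no predecessor
#3=b has no predecessor
#4=c depends on [2:f, 3:b]
#5=d depends on [4:c]
#6=c depends on [5:d]
#7=e depends on [1:a]
#8=d depends on [6:c]
#9=f depends on [8:d]
sources: [0:a, 2:f, 3:b]
N(rest) = Σ N(rest − s) over sources s of rest; N(one piece) = 1:
  size 1 → [7]=1  [9]=1
  size 2 → [1,7]=1  [7,9]=2  [8,9]=1
  size 3 → [0,1,7]=1  [1,7,9]=3  [6,8,9]=1  [7,8,9]=3
  size 4 → [0,1,7,9]=4  [1,7,8,9]=6  [5,6,8,9]=1  [6,7,8,9]=4
  size 5 → [0,1,7,8,9]=10  [1,6,7,8,9]=10  [4,5,6,8,9]=1  [5,6,7,8,9]=5
  size 6 → [0,1,6,7,8,9]=20  [1,5,6,7,8,9]=15  [2,4,5,6,8,9]=1  [3,4,5,6,8,9]=1  [4,5,6,7,8,9]=6
  size 7 → [0,1,5,6,7,8,9]=35  [1,4,5,6,7,8,9]=21  [2,3,4,5,6,8,9]=2  [2,4,5,6,7,8,9]=7  [3,4,5,6,7,8,9]=7
  size 8 → [0,1,4,5,6,7,8,9]=56  [1,2,4,5,6,7,8,9]=28  [1,3,4,5,6,7,8,9]=28  [2,3,4,5,6,7,8,9]=16
  first=0(a) contributes 72
  first=2(f) contributes 84
  first=3(b) contributes 84
|[w]| = 240

240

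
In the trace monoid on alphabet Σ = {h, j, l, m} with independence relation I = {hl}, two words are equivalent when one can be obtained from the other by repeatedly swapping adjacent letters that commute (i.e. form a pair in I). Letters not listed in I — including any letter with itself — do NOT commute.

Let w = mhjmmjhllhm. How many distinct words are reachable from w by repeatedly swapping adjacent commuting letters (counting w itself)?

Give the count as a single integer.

6

drop 0:m onto floor
drop 1:h onto {0:m}
drop 2:j onto {1:h}
drop 3:m onto {2:j}
drop 4:m onto {3:m}
drop 5:j onto {4:m}
drop 6:h onto {5:j}
drop 7:l onto {5:j}
drop 8:l onto {7:l}
drop 9:h onto {6:h}
drop 10:m onto {8:l, 9:h}
ground layer = {0:m}
drop-orders for the pieces not yet dropped (sum over which currently-grounded one goes next):
  1 to go: {10} 1
  2 to go: {8,10} 1  {9,10} 1
  3 to go: {6,9,10} 1  {7,8,10} 1  {8,9,10} 2
  4 to go: {6,8,9,10} 3  {7,8,9,10} 3
  5 to go: {6,7,8,9,10} 6
  6 to go: {5,6,7,8,9,10} 6
  7 to go: {4,5,6,7,8,9,10} 6
  8 to go: {3,4,5,6,7,8,9,10} 6
  9 to go: {2,3,4,5,6,7,8,9,10} 6
  if 0:m drops first: 6 orders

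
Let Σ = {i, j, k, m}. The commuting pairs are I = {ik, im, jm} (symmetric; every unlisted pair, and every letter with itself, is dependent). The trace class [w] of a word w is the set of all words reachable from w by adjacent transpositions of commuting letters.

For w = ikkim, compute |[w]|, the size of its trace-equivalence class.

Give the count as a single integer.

10

drop 0:i onto floor
drop 1:k onto floor
drop 2:k onto {1:k}
drop 3:i onto {0:i}
drop 4:m onto {2:k}
ground layer = {0:i, 1:k}
drop-orders for the pieces not yet dropped (sum over which currently-grounded one goes next):
  1 to go: {3} 1  {4} 1
  2 to go: {0,3} 1  {2,4} 1  {3,4} 2
  3 to go: {0,3,4} 3  {1,2,4} 1  {2,3,4} 3
  if 0:i drops first: 4 orders
  if 1:k drops first: 6 orders
heap linearizations: 10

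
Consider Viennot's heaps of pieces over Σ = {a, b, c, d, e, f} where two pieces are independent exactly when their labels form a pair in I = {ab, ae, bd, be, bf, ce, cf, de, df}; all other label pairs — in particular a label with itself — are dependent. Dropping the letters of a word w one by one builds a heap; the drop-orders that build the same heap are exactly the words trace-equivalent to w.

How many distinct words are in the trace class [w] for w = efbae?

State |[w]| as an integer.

#0=e has no predecessor
#1=f depends on [0:e]
#2=b has no predecessor
#3=a depends on [1:f]
#4=e depends on [1:f]
sources: [0:e, 2:b]
N(rest) = Σ N(rest − s) over sources s of rest; N(one piece) = 1:
  size 1 → [2]=1  [3]=1  [4]=1
  size 2 → [2,3]=2  [2,4]=2  [3,4]=2
  size 3 → [1,3,4]=2  [2,3,4]=6
  first=0(e) contributes 8
  first=2(b) contributes 2
|[w]| = 10

10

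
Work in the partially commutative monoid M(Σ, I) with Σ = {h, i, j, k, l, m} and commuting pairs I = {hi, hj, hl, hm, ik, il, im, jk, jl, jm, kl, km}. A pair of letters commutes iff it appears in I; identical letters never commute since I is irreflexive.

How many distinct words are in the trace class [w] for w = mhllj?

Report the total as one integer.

20

piece 0:m — minimal
piece 1:h — minimal
piece 2:l rests on {0:m}
piece 3:l rests on {2:l}
piece 4:j — minimal
minimal pieces: {0:m, 1:h, 4:j}
ways to finish when only these pieces remain (= sum over removing one remaining piece with nothing left below it):
  1 left: {1}→1  {3}→1  {4}→1
  2 left: {1,3}→2  {1,4}→2  {2,3}→1  {3,4}→2
  3 left: {0,2,3}→1  {1,2,3}→3  {1,3,4}→6  {2,3,4}→3
  placing 0:m first → 12 extensions
  placing 1:h first → 4 extensions
  placing 4:j first → 4 extensions
total linear extensions = 20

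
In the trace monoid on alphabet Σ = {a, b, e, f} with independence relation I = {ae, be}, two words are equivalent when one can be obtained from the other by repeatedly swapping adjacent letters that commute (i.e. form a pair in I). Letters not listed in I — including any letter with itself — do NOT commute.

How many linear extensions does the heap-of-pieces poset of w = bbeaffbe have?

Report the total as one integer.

8

#0=b has no predecessor
#1=b depends on [0:b]
#2=e has no predecessor
#3=a depends on [1:b]
#4=f depends on [2:e, 3:a]
#5=f depends on [4:f]
#6=b depends on [5:f]
#7=e depends on [5:f]
sources: [0:b, 2:e]
N(rest) = Σ N(rest − s) over sources s of rest; N(one piece) = 1:
  size 1 → [6]=1  [7]=1
  size 2 → [6,7]=2
  size 3 → [5,6,7]=2
  size 4 → [4,5,6,7]=2
  size 5 → [2,4,5,6,7]=2  [3,4,5,6,7]=2
  size 6 → [1,3,4,5,6,7]=2  [2,3,4,5,6,7]=4
  first=0(b) contributes 6
  first=2(e) contributes 2
|[w]| = 8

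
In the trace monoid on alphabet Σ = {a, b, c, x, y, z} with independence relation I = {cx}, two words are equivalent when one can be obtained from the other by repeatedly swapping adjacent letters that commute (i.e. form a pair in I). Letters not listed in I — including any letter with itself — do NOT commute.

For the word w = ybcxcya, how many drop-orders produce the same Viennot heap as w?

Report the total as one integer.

#0=y has no predecessor
#1=b depends on [0:y]
#2=c depends on [1:b]
#3=x depends on [1:b]
#4=c depends on [2:c]
#5=y depends on [3:x, 4:c]
#6=a depends on [5:y]
sources: [0:y]
N(rest) = Σ N(rest − s) over sources s of rest; N(one piece) = 1:
  size 1 → [6]=1
  size 2 → [5,6]=1
  size 3 → [3,5,6]=1  [4,5,6]=1
  size 4 → [2,4,5,6]=1  [3,4,5,6]=2
  size 5 → [2,3,4,5,6]=3
  first=0(y) contributes 3

3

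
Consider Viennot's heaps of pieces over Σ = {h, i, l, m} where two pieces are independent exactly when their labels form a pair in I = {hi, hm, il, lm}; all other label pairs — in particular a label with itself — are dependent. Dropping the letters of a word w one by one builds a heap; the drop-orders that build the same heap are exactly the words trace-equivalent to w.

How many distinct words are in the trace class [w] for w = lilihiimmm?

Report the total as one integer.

120

drop 0:l onto floor
drop 1:i onto floor
drop 2:l onto {0:l}
drop 3:i onto {1:i}
drop 4:h onto {2:l}
drop 5:i onto {3:i}
drop 6:i onto {5:i}
drop 7:m onto {6:i}
drop 8:m onto {7:m}
drop 9:m onto {8:m}
ground layer = {0:l, 1:i}
drop-orders for the pieces not yet dropped (sum over which currently-grounded one goes next):
  1 to go: {4} 1  {9} 1
  2 to go: {2,4} 1  {4,9} 2  {8,9} 1
  3 to go: {0,2,4} 1  {2,4,9} 3  {4,8,9} 3  {7,8,9} 1
  4 to go: {0,2,4,9} 4  {2,4,8,9} 6  {4,7,8,9} 4  {6,7,8,9} 1
  5 to go: {0,2,4,8,9} 10  {2,4,7,8,9} 10  {4,6,7,8,9} 5  {5,6,7,8,9} 1
  6 to go: {0,2,4,7,8,9} 20  {2,4,6,7,8,9} 15  {3,5,6,7,8,9} 1  {4,5,6,7,8,9} 6
  7 to go: {0,2,4,6,7,8,9} 35  {1,3,5,6,7,8,9} 1  {2,4,5,6,7,8,9} 21  {3,4,5,6,7,8,9} 7
  8 to go: {0,2,4,5,6,7,8,9} 56  {1,3,4,5,6,7,8,9} 8  {2,3,4,5,6,7,8,9} 28
  if 0:l drops first: 36 orders
  if 1:i drops first: 84 orders
heap linearizations: 120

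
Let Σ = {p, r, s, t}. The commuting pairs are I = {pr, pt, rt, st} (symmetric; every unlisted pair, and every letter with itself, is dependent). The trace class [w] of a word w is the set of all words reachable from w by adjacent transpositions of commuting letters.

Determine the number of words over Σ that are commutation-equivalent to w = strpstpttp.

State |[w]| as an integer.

0(s) covers ∅
1(t) covers ∅
2(r) covers 0:s
3(p) covers 0:s
4(s) covers 2:r, 3:p
5(t) covers 1:t
6(p) covers 4:s
7(t) covers 5:t
8(t) covers 7:t
9(p) covers 6:p
floor of heap: 0:s, 1:t
completions by unplaced set U, small U first (add the entries for U minus each lowest piece of U):
  |U|=1: {8}:1  {9}:1
  |U|=2: {6,9}:1  {7,8}:1  {8,9}:2
  |U|=3: {4,6,9}:1  {5,7,8}:1  {6,8,9}:3  {7,8,9}:3
  |U|=4: {1,5,7,8}:1  {2,4,6,9}:1  {3,4,6,9}:1  {4,6,8,9}:4  {5,7,8,9}:4  {6,7,8,9}:6
  |U|=5: {1,5,7,8,9}:5  {2,3,4,6,9}:2  {2,4,6,8,9}:5  {3,4,6,8,9}:5  {4,6,7,8,9}:10  {5,6,7,8,9}:10
  |U|=6: {0,2,3,4,6,9}:2  {1,5,6,7,8,9}:15  {2,3,4,6,8,9}:12  {2,4,6,7,8,9}:15  {3,4,6,7,8,9}:15  {4,5,6,7,8,9}:20
  |U|=7: {0,2,3,4,6,8,9}:14  {1,4,5,6,7,8,9}:35  {2,3,4,6,7,8,9}:42  {2,4,5,6,7,8,9}:35  {3,4,5,6,7,8,9}:35
  |U|=8: {0,2,3,4,6,7,8,9}:56  {1,2,4,5,6,7,8,9}:70  {1,3,4,5,6,7,8,9}:70  {2,3,4,5,6,7,8,9}:112
  start at 0(s): 252
  start at 1(t): 168
sum over floor = 420

420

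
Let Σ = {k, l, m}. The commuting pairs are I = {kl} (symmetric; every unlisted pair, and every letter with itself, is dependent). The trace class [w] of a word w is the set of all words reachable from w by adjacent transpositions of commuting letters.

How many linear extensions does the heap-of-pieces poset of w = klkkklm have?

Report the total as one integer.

0(k) covers ∅
1(l) covers ∅
2(k) covers 0:k
3(k) covers 2:k
4(k) covers 3:k
5(l) covers 1:l
6(m) covers 4:k, 5:l
floor of heap: 0:k, 1:l
completions by unplaced set U, small U first (add the entries for U minus each lowest piece of U):
  |U|=1: {6}:1
  |U|=2: {4,6}:1  {5,6}:1
  |U|=3: {1,5,6}:1  {3,4,6}:1  {4,5,6}:2
  |U|=4: {1,4,5,6}:3  {2,3,4,6}:1  {3,4,5,6}:3
  |U|=5: {0,2,3,4,6}:1  {1,3,4,5,6}:6  {2,3,4,5,6}:4
  start at 0(k): 10
  start at 1(l): 5
sum over floor = 15

15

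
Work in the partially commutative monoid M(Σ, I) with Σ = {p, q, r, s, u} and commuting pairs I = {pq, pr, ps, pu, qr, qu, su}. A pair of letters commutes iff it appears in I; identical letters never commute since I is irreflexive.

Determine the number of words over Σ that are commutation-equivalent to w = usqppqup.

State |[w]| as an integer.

0(u) covers ∅
1(s) covers ∅
2(q) covers 1:s
3(p) covers ∅
4(p) covers 3:p
5(q) covers 2:q
6(u) covers 0:u
7(p) covers 4:p
floor of heap: 0:u, 1:s, 3:p
completions by unplaced set U, small U first (add the entries for U minus each lowest piece of U):
  |U|=1: {5}:1  {6}:1  {7}:1
  |U|=2: {0,6}:1  {2,5}:1  {4,7}:1  {5,6}:2  {5,7}:2  {6,7}:2
  |U|=3: {0,5,6}:3  {0,6,7}:3  {1,2,5}:1  {2,5,6}:3  {2,5,7}:3  {3,4,7}:1  {4,5,7}:3  {4,6,7}:3  {5,6,7}:6
  |U|=4: {0,2,5,6}:6  {0,4,6,7}:6  {0,5,6,7}:12  {1,2,5,6}:4  {1,2,5,7}:4  {2,4,5,7}:6  {2,5,6,7}:12  {3,4,5,7}:4  {3,4,6,7}:4  {4,5,6,7}:12
  |U|=5: {0,1,2,5,6}:10  {0,2,5,6,7}:30  {0,3,4,6,7}:10  {0,4,5,6,7}:30  {1,2,4,5,7}:10  {1,2,5,6,7}:20  {2,3,4,5,7}:10  {2,4,5,6,7}:30  {3,4,5,6,7}:20
  |U|=6: {0,1,2,5,6,7}:60  {0,2,4,5,6,7}:90  {0,3,4,5,6,7}:60  {1,2,3,4,5,7}:20  {1,2,4,5,6,7}:60  {2,3,4,5,6,7}:60
  start at 0(u): 140
  start at 1(s): 210
  start at 3(p): 210
sum over floor = 560

560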